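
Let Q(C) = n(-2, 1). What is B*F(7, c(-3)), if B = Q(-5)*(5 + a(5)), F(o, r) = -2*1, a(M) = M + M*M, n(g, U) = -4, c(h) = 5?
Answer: 280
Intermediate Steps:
a(M) = M + M²
F(o, r) = -2
Q(C) = -4
B = -140 (B = -4*(5 + 5*(1 + 5)) = -4*(5 + 5*6) = -4*(5 + 30) = -4*35 = -140)
B*F(7, c(-3)) = -140*(-2) = 280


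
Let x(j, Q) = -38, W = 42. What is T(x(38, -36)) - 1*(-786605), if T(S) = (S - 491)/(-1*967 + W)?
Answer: 727610154/925 ≈ 7.8661e+5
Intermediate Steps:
T(S) = 491/925 - S/925 (T(S) = (S - 491)/(-1*967 + 42) = (-491 + S)/(-967 + 42) = (-491 + S)/(-925) = (-491 + S)*(-1/925) = 491/925 - S/925)
T(x(38, -36)) - 1*(-786605) = (491/925 - 1/925*(-38)) - 1*(-786605) = (491/925 + 38/925) + 786605 = 529/925 + 786605 = 727610154/925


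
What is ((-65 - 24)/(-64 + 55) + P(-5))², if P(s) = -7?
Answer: 676/81 ≈ 8.3457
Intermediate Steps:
((-65 - 24)/(-64 + 55) + P(-5))² = ((-65 - 24)/(-64 + 55) - 7)² = (-89/(-9) - 7)² = (-89*(-⅑) - 7)² = (89/9 - 7)² = (26/9)² = 676/81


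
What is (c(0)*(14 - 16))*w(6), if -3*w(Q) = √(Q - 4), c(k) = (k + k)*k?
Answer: 0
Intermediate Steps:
c(k) = 2*k² (c(k) = (2*k)*k = 2*k²)
w(Q) = -√(-4 + Q)/3 (w(Q) = -√(Q - 4)/3 = -√(-4 + Q)/3)
(c(0)*(14 - 16))*w(6) = ((2*0²)*(14 - 16))*(-√(-4 + 6)/3) = ((2*0)*(-2))*(-√2/3) = (0*(-2))*(-√2/3) = 0*(-√2/3) = 0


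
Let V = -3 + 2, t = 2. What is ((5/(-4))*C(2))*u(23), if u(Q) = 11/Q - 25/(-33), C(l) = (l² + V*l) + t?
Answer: -4690/759 ≈ -6.1792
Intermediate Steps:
V = -1
C(l) = 2 + l² - l (C(l) = (l² - l) + 2 = 2 + l² - l)
u(Q) = 25/33 + 11/Q (u(Q) = 11/Q - 25*(-1/33) = 11/Q + 25/33 = 25/33 + 11/Q)
((5/(-4))*C(2))*u(23) = ((5/(-4))*(2 + 2² - 1*2))*(25/33 + 11/23) = ((5*(-¼))*(2 + 4 - 2))*(25/33 + 11*(1/23)) = (-5/4*4)*(25/33 + 11/23) = -5*938/759 = -4690/759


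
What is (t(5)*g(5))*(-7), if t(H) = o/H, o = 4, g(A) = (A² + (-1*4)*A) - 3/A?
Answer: -616/25 ≈ -24.640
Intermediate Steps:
g(A) = A² - 4*A - 3/A (g(A) = (A² - 4*A) - 3/A = A² - 4*A - 3/A)
t(H) = 4/H
(t(5)*g(5))*(-7) = ((4/5)*((-3 + 5²*(-4 + 5))/5))*(-7) = ((4*(⅕))*((-3 + 25*1)/5))*(-7) = (4*((-3 + 25)/5)/5)*(-7) = (4*((⅕)*22)/5)*(-7) = ((⅘)*(22/5))*(-7) = (88/25)*(-7) = -616/25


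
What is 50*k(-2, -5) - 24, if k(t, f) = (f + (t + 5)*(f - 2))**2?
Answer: 33776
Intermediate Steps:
k(t, f) = (f + (-2 + f)*(5 + t))**2 (k(t, f) = (f + (5 + t)*(-2 + f))**2 = (f + (-2 + f)*(5 + t))**2)
50*k(-2, -5) - 24 = 50*(-10 - 2*(-2) + 6*(-5) - 5*(-2))**2 - 24 = 50*(-10 + 4 - 30 + 10)**2 - 24 = 50*(-26)**2 - 24 = 50*676 - 24 = 33800 - 24 = 33776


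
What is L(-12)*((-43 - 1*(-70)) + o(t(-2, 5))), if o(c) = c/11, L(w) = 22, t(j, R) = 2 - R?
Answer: 588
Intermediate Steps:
o(c) = c/11 (o(c) = c*(1/11) = c/11)
L(-12)*((-43 - 1*(-70)) + o(t(-2, 5))) = 22*((-43 - 1*(-70)) + (2 - 1*5)/11) = 22*((-43 + 70) + (2 - 5)/11) = 22*(27 + (1/11)*(-3)) = 22*(27 - 3/11) = 22*(294/11) = 588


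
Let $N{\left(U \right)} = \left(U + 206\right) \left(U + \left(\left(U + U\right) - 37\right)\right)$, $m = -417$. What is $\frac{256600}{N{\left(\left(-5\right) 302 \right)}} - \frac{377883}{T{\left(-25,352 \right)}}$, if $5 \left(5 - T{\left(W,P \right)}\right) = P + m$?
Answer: $- \frac{31255940377}{1488842} \approx -20993.0$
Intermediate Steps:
$T{\left(W,P \right)} = \frac{442}{5} - \frac{P}{5}$ ($T{\left(W,P \right)} = 5 - \frac{P - 417}{5} = 5 - \frac{-417 + P}{5} = 5 - \left(- \frac{417}{5} + \frac{P}{5}\right) = \frac{442}{5} - \frac{P}{5}$)
$N{\left(U \right)} = \left(-37 + 3 U\right) \left(206 + U\right)$ ($N{\left(U \right)} = \left(206 + U\right) \left(U + \left(2 U - 37\right)\right) = \left(206 + U\right) \left(U + \left(-37 + 2 U\right)\right) = \left(206 + U\right) \left(-37 + 3 U\right) = \left(-37 + 3 U\right) \left(206 + U\right)$)
$\frac{256600}{N{\left(\left(-5\right) 302 \right)}} - \frac{377883}{T{\left(-25,352 \right)}} = \frac{256600}{-7622 + 3 \left(\left(-5\right) 302\right)^{2} + 581 \left(\left(-5\right) 302\right)} - \frac{377883}{\frac{442}{5} - \frac{352}{5}} = \frac{256600}{-7622 + 3 \left(-1510\right)^{2} + 581 \left(-1510\right)} - \frac{377883}{\frac{442}{5} - \frac{352}{5}} = \frac{256600}{-7622 + 3 \cdot 2280100 - 877310} - \frac{377883}{18} = \frac{256600}{-7622 + 6840300 - 877310} - \frac{41987}{2} = \frac{256600}{5955368} - \frac{41987}{2} = 256600 \cdot \frac{1}{5955368} - \frac{41987}{2} = \frac{32075}{744421} - \frac{41987}{2} = - \frac{31255940377}{1488842}$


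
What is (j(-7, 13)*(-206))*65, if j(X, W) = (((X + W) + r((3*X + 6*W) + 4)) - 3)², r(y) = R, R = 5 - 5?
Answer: -120510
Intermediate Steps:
R = 0
r(y) = 0
j(X, W) = (-3 + W + X)² (j(X, W) = (((X + W) + 0) - 3)² = (((W + X) + 0) - 3)² = ((W + X) - 3)² = (-3 + W + X)²)
(j(-7, 13)*(-206))*65 = ((-3 + 13 - 7)²*(-206))*65 = (3²*(-206))*65 = (9*(-206))*65 = -1854*65 = -120510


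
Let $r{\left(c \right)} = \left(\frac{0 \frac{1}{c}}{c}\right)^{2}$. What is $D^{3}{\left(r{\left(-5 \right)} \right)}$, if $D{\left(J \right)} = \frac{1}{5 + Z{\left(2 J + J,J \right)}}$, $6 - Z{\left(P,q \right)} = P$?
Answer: $\frac{1}{1331} \approx 0.00075131$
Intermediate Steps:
$Z{\left(P,q \right)} = 6 - P$
$r{\left(c \right)} = 0$ ($r{\left(c \right)} = \left(\frac{0}{c}\right)^{2} = 0^{2} = 0$)
$D{\left(J \right)} = \frac{1}{11 - 3 J}$ ($D{\left(J \right)} = \frac{1}{5 - \left(-6 + 3 J\right)} = \frac{1}{11 - 3 J}$)
$D^{3}{\left(r{\left(-5 \right)} \right)} = \left(- \frac{1}{-11 + 3 \cdot 0}\right)^{3} = \left(- \frac{1}{-11 + 0}\right)^{3} = \left(- \frac{1}{-11}\right)^{3} = \left(\left(-1\right) \left(- \frac{1}{11}\right)\right)^{3} = \left(\frac{1}{11}\right)^{3} = \frac{1}{1331}$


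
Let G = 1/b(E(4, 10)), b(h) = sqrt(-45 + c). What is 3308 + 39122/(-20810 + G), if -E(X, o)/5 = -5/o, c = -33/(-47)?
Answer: 2980873207013836/901622800247 + 39122*I*sqrt(97854)/901622800247 ≈ 3306.1 + 1.3573e-5*I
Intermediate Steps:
c = 33/47 (c = -33*(-1/47) = 33/47 ≈ 0.70213)
E(X, o) = 25/o (E(X, o) = -(-25)/o = 25/o)
b(h) = I*sqrt(97854)/47 (b(h) = sqrt(-45 + 33/47) = sqrt(-2082/47) = I*sqrt(97854)/47)
G = -I*sqrt(97854)/2082 (G = 1/(I*sqrt(97854)/47) = -I*sqrt(97854)/2082 ≈ -0.15025*I)
3308 + 39122/(-20810 + G) = 3308 + 39122/(-20810 - I*sqrt(97854)/2082)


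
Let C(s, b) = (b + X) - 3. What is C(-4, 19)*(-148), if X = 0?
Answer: -2368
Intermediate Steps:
C(s, b) = -3 + b (C(s, b) = (b + 0) - 3 = b - 3 = -3 + b)
C(-4, 19)*(-148) = (-3 + 19)*(-148) = 16*(-148) = -2368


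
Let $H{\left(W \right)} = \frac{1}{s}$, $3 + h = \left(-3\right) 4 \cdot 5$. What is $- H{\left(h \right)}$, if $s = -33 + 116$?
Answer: $- \frac{1}{83} \approx -0.012048$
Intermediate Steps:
$s = 83$
$h = -63$ ($h = -3 + \left(-3\right) 4 \cdot 5 = -3 - 60 = -63$)
$H{\left(W \right)} = \frac{1}{83}$
$- H{\left(h \right)} = \left(-1\right) \frac{1}{83} = - \frac{1}{83}$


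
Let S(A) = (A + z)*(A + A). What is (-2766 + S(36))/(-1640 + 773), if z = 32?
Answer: -710/289 ≈ -2.4567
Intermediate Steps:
S(A) = 2*A*(32 + A) (S(A) = (A + 32)*(A + A) = (32 + A)*(2*A) = 2*A*(32 + A))
(-2766 + S(36))/(-1640 + 773) = (-2766 + 2*36*(32 + 36))/(-1640 + 773) = (-2766 + 2*36*68)/(-867) = (-2766 + 4896)*(-1/867) = 2130*(-1/867) = -710/289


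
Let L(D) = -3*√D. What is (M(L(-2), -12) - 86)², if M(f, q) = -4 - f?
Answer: 8082 - 540*I*√2 ≈ 8082.0 - 763.68*I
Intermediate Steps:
(M(L(-2), -12) - 86)² = ((-4 - (-3)*√(-2)) - 86)² = ((-4 - (-3)*I*√2) - 86)² = ((-4 + 3*I*√2) - 86)² = (-90 + 3*I*√2)²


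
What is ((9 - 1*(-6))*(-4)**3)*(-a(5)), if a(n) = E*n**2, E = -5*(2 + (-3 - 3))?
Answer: 480000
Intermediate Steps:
E = 20 (E = -5*(2 - 6) = -5*(-4) = 20)
a(n) = 20*n**2
((9 - 1*(-6))*(-4)**3)*(-a(5)) = ((9 - 1*(-6))*(-4)**3)*(-20*5**2) = ((9 + 6)*(-64))*(-20*25) = (15*(-64))*(-1*500) = -960*(-500) = 480000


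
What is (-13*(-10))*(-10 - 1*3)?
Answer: -1690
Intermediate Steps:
(-13*(-10))*(-10 - 1*3) = 130*(-10 - 3) = 130*(-13) = -1690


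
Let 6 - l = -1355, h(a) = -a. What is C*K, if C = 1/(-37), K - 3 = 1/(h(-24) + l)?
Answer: -4156/51245 ≈ -0.081101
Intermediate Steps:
l = 1361 (l = 6 - 1*(-1355) = 6 + 1355 = 1361)
K = 4156/1385 (K = 3 + 1/(-1*(-24) + 1361) = 3 + 1/(24 + 1361) = 3 + 1/1385 = 4156/1385 ≈ 3.0007)
C = -1/37 ≈ -0.027027
C*K = -1/37*4156/1385 = -4156/51245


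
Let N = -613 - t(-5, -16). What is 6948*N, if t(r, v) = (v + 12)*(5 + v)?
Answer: -4564836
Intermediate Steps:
t(r, v) = (5 + v)*(12 + v) (t(r, v) = (12 + v)*(5 + v) = (5 + v)*(12 + v))
N = -657 (N = -613 - (60 + (-16)² + 17*(-16)) = -613 - (60 + 256 - 272) = -613 - 1*44 = -613 - 44 = -657)
6948*N = 6948*(-657) = -4564836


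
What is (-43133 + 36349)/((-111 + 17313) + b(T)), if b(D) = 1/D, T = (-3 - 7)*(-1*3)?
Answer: -3840/9737 ≈ -0.39437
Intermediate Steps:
T = 30 (T = -10*(-3) = 30)
(-43133 + 36349)/((-111 + 17313) + b(T)) = (-43133 + 36349)/((-111 + 17313) + 1/30) = -6784/(17202 + 1/30) = -6784/516061/30 = -6784*30/516061 = -3840/9737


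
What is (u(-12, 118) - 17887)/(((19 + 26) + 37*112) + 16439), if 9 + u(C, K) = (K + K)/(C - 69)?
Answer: -362453/417717 ≈ -0.86770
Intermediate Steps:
u(C, K) = -9 + 2*K/(-69 + C) (u(C, K) = -9 + (K + K)/(C - 69) = -9 + (2*K)/(-69 + C) = -9 + 2*K/(-69 + C))
(u(-12, 118) - 17887)/(((19 + 26) + 37*112) + 16439) = ((621 - 9*(-12) + 2*118)/(-69 - 12) - 17887)/(((19 + 26) + 37*112) + 16439) = ((621 + 108 + 236)/(-81) - 17887)/((45 + 4144) + 16439) = (-1/81*965 - 17887)/(4189 + 16439) = (-965/81 - 17887)/20628 = -1449812/81*1/20628 = -362453/417717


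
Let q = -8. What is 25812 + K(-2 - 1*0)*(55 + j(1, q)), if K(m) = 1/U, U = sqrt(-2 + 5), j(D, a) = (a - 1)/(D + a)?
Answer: 25812 + 394*sqrt(3)/21 ≈ 25845.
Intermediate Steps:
j(D, a) = (-1 + a)/(D + a)
U = sqrt(3) ≈ 1.7320
K(m) = sqrt(3)/3 (K(m) = 1/(sqrt(3)) = sqrt(3)/3)
25812 + K(-2 - 1*0)*(55 + j(1, q)) = 25812 + (sqrt(3)/3)*(55 + (-1 - 8)/(1 - 8)) = 25812 + (sqrt(3)/3)*(55 - 9/(-7)) = 25812 + (sqrt(3)/3)*(55 - 1/7*(-9)) = 25812 + (sqrt(3)/3)*(55 + 9/7) = 25812 + (sqrt(3)/3)*(394/7) = 25812 + 394*sqrt(3)/21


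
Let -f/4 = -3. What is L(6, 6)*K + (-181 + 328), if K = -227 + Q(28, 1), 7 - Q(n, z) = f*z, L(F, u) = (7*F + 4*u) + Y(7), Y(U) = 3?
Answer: -15861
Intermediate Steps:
f = 12 (f = -4*(-3) = 12)
L(F, u) = 3 + 4*u + 7*F (L(F, u) = (7*F + 4*u) + 3 = (4*u + 7*F) + 3 = 3 + 4*u + 7*F)
Q(n, z) = 7 - 12*z
K = -232 (K = -227 + (7 - 12*1) = -227 + (7 - 12) = -227 - 5 = -232)
L(6, 6)*K + (-181 + 328) = (3 + 4*6 + 7*6)*(-232) + (-181 + 328) = (3 + 24 + 42)*(-232) + 147 = 69*(-232) + 147 = -16008 + 147 = -15861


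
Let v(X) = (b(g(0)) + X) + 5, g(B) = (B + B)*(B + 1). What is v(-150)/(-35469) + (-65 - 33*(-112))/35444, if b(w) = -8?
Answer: 14912319/139684804 ≈ 0.10676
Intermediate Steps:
g(B) = 2*B*(1 + B) (g(B) = (2*B)*(1 + B) = 2*B*(1 + B))
v(X) = -3 + X (v(X) = (-8 + X) + 5 = -3 + X)
v(-150)/(-35469) + (-65 - 33*(-112))/35444 = (-3 - 150)/(-35469) + (-65 - 33*(-112))/35444 = -153*(-1/35469) + (-65 + 3696)*(1/35444) = 17/3941 + 3631*(1/35444) = 17/3941 + 3631/35444 = 14912319/139684804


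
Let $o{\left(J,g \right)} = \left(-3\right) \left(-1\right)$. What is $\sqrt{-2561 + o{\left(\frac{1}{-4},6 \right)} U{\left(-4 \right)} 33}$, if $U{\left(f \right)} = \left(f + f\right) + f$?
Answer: $i \sqrt{3749} \approx 61.229 i$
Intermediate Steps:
$o{\left(J,g \right)} = 3$
$U{\left(f \right)} = 3 f$ ($U{\left(f \right)} = 2 f + f = 3 f$)
$\sqrt{-2561 + o{\left(\frac{1}{-4},6 \right)} U{\left(-4 \right)} 33} = \sqrt{-2561 + 3 \cdot 3 \left(-4\right) 33} = \sqrt{-2561 + 3 \left(-12\right) 33} = \sqrt{-2561 - 1188} = \sqrt{-3749} = i \sqrt{3749}$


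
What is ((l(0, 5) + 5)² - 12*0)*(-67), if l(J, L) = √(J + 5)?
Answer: -2010 - 670*√5 ≈ -3508.2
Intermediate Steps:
l(J, L) = √(5 + J)
((l(0, 5) + 5)² - 12*0)*(-67) = ((√(5 + 0) + 5)² - 12*0)*(-67) = ((√5 + 5)² + 0)*(-67) = ((5 + √5)² + 0)*(-67) = (5 + √5)²*(-67) = -67*(5 + √5)²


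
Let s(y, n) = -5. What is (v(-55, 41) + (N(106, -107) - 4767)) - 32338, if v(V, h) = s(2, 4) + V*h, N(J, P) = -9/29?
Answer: -1141594/29 ≈ -39365.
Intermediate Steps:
N(J, P) = -9/29 (N(J, P) = -9*1/29 = -9/29)
v(V, h) = -5 + V*h
(v(-55, 41) + (N(106, -107) - 4767)) - 32338 = ((-5 - 55*41) + (-9/29 - 4767)) - 32338 = ((-5 - 2255) - 138252/29) - 32338 = (-2260 - 138252/29) - 32338 = -203792/29 - 32338 = -1141594/29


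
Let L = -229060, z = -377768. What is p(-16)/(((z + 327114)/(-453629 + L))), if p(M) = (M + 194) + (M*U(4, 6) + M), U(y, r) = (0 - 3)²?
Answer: 323379/1333 ≈ 242.59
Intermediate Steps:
U(y, r) = 9 (U(y, r) = (-3)² = 9)
p(M) = 194 + 11*M (p(M) = (M + 194) + (M*9 + M) = (194 + M) + (9*M + M) = (194 + M) + 10*M = 194 + 11*M)
p(-16)/(((z + 327114)/(-453629 + L))) = (194 + 11*(-16))/(((-377768 + 327114)/(-453629 - 229060))) = (194 - 176)/((-50654/(-682689))) = 18/((-50654*(-1/682689))) = 18/(2666/35931) = 18*(35931/2666) = 323379/1333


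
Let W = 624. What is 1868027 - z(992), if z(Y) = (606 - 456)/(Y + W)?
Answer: 1509365741/808 ≈ 1.8680e+6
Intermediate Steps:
z(Y) = 150/(624 + Y) (z(Y) = (606 - 456)/(Y + 624) = 150/(624 + Y))
1868027 - z(992) = 1868027 - 150/(624 + 992) = 1868027 - 150/1616 = 1868027 - 1*75/808 = 1868027 - 75/808 = 1509365741/808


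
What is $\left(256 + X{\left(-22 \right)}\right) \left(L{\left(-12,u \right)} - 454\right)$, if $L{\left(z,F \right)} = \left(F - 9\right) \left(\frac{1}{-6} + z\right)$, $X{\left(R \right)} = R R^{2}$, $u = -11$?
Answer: $2189248$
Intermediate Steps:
$X{\left(R \right)} = R^{3}$
$L{\left(z,F \right)} = \left(-9 + F\right) \left(- \frac{1}{6} + z\right)$
$\left(256 + X{\left(-22 \right)}\right) \left(L{\left(-12,u \right)} - 454\right) = \left(256 + \left(-22\right)^{3}\right) \left(\left(\frac{3}{2} - -108 - - \frac{11}{6} - -132\right) - 454\right) = \left(256 - 10648\right) \left(\left(\frac{3}{2} + 108 + \frac{11}{6} + 132\right) - 454\right) = - 10392 \left(\frac{730}{3} - 454\right) = \left(-10392\right) \left(- \frac{632}{3}\right) = 2189248$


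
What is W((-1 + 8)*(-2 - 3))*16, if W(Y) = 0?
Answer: 0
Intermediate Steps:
W((-1 + 8)*(-2 - 3))*16 = 0*16 = 0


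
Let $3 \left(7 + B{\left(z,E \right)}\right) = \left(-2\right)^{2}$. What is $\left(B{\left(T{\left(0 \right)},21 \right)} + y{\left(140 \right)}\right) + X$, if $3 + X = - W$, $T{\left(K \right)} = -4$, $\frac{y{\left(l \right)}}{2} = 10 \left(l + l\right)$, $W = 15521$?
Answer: $- \frac{29789}{3} \approx -9929.7$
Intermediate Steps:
$y{\left(l \right)} = 40 l$ ($y{\left(l \right)} = 2 \cdot 10 \left(l + l\right) = 2 \cdot 10 \cdot 2 l = 2 \cdot 20 l = 40 l$)
$B{\left(z,E \right)} = - \frac{17}{3}$ ($B{\left(z,E \right)} = -7 + \frac{\left(-2\right)^{2}}{3} = -7 + \frac{1}{3} \cdot 4 = -7 + \frac{4}{3} = - \frac{17}{3}$)
$X = -15524$ ($X = -3 - 15521 = -15524$)
$\left(B{\left(T{\left(0 \right)},21 \right)} + y{\left(140 \right)}\right) + X = \left(- \frac{17}{3} + 40 \cdot 140\right) - 15524 = \left(- \frac{17}{3} + 5600\right) - 15524 = \frac{16783}{3} - 15524 = - \frac{29789}{3}$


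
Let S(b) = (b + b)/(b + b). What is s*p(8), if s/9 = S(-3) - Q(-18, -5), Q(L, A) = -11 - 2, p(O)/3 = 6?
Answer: 2268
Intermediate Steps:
p(O) = 18 (p(O) = 3*6 = 18)
Q(L, A) = -13
S(b) = 1 (S(b) = (2*b)/((2*b)) = (2*b)*(1/(2*b)) = 1)
s = 126 (s = 9*(1 - 1*(-13)) = 9*(1 + 13) = 9*14 = 126)
s*p(8) = 126*18 = 2268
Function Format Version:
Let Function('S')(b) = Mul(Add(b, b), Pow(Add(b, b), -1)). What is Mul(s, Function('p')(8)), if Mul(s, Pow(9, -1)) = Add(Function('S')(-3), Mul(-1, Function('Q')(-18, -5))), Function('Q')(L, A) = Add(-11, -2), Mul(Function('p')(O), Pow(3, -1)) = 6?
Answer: 2268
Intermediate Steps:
Function('p')(O) = 18 (Function('p')(O) = Mul(3, 6) = 18)
Function('Q')(L, A) = -13
Function('S')(b) = 1 (Function('S')(b) = Mul(Mul(2, b), Pow(Mul(2, b), -1)) = Mul(Mul(2, b), Mul(Rational(1, 2), Pow(b, -1))) = 1)
s = 126 (s = Mul(9, Add(1, Mul(-1, -13))) = Mul(9, Add(1, 13)) = Mul(9, 14) = 126)
Mul(s, Function('p')(8)) = Mul(126, 18) = 2268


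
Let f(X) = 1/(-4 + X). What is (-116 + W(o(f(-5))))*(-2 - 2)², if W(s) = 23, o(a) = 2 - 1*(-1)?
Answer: -1488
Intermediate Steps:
o(a) = 3 (o(a) = 2 + 1 = 3)
(-116 + W(o(f(-5))))*(-2 - 2)² = (-116 + 23)*(-2 - 2)² = -93*(-4)² = -93*16 = -1488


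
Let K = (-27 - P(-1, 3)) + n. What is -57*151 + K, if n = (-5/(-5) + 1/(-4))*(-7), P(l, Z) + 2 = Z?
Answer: -34561/4 ≈ -8640.3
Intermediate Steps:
P(l, Z) = -2 + Z
n = -21/4 (n = (-5*(-⅕) + 1*(-¼))*(-7) = (1 - ¼)*(-7) = (¾)*(-7) = -21/4 ≈ -5.2500)
K = -133/4 (K = (-27 - (-2 + 3)) - 21/4 = (-27 - 1*1) - 21/4 = (-27 - 1) - 21/4 = -28 - 21/4 = -133/4 ≈ -33.250)
-57*151 + K = -57*151 - 133/4 = -8607 - 133/4 = -34561/4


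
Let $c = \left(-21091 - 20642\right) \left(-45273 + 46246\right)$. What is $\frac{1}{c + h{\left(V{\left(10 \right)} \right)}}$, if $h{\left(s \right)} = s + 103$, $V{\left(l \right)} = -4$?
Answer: $- \frac{1}{40606110} \approx -2.4627 \cdot 10^{-8}$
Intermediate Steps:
$h{\left(s \right)} = 103 + s$
$c = -40606209$ ($c = \left(-41733\right) 973 = -40606209$)
$\frac{1}{c + h{\left(V{\left(10 \right)} \right)}} = \frac{1}{-40606209 + \left(103 - 4\right)} = \frac{1}{-40606209 + 99} = \frac{1}{-40606110} = - \frac{1}{40606110}$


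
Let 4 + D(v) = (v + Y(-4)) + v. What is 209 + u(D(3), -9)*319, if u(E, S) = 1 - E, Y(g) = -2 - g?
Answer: -748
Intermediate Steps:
D(v) = -2 + 2*v (D(v) = -4 + ((v + (-2 - 1*(-4))) + v) = -4 + ((v + (-2 + 4)) + v) = -4 + ((v + 2) + v) = -4 + ((2 + v) + v) = -4 + (2 + 2*v) = -2 + 2*v)
209 + u(D(3), -9)*319 = 209 + (1 - (-2 + 2*3))*319 = 209 + (1 - (-2 + 6))*319 = 209 + (1 - 1*4)*319 = 209 + (1 - 4)*319 = 209 - 3*319 = 209 - 957 = -748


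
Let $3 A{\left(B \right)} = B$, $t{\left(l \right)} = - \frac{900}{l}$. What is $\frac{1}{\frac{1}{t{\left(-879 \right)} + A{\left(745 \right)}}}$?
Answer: $\frac{219185}{879} \approx 249.36$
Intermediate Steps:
$A{\left(B \right)} = \frac{B}{3}$
$\frac{1}{\frac{1}{t{\left(-879 \right)} + A{\left(745 \right)}}} = \frac{1}{\frac{1}{- \frac{900}{-879} + \frac{1}{3} \cdot 745}} = \frac{1}{\frac{1}{\left(-900\right) \left(- \frac{1}{879}\right) + \frac{745}{3}}} = \frac{1}{\frac{1}{\frac{300}{293} + \frac{745}{3}}} = \frac{1}{\frac{1}{\frac{219185}{879}}} = \frac{1}{\frac{879}{219185}} = \frac{219185}{879}$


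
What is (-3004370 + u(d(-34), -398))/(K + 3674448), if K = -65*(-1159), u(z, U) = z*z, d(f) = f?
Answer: -3003214/3749783 ≈ -0.80090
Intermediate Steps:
u(z, U) = z**2
K = 75335
(-3004370 + u(d(-34), -398))/(K + 3674448) = (-3004370 + (-34)**2)/(75335 + 3674448) = (-3004370 + 1156)/3749783 = -3003214*1/3749783 = -3003214/3749783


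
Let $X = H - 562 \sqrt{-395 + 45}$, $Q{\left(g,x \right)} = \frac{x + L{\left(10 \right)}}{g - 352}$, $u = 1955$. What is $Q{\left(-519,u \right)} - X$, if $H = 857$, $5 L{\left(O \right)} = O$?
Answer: $- \frac{748404}{871} + 2810 i \sqrt{14} \approx -859.25 + 10514.0 i$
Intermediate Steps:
$L{\left(O \right)} = \frac{O}{5}$
$Q{\left(g,x \right)} = \frac{2 + x}{-352 + g}$ ($Q{\left(g,x \right)} = \frac{x + \frac{1}{5} \cdot 10}{g - 352} = \frac{x + 2}{-352 + g} = \frac{2 + x}{-352 + g}$)
$X = 857 - 2810 i \sqrt{14}$ ($X = 857 - 562 \sqrt{-395 + 45} = 857 - 562 \sqrt{-350} = 857 - 562 \cdot 5 i \sqrt{14} = 857 - 2810 i \sqrt{14} \approx 857.0 - 10514.0 i$)
$Q{\left(-519,u \right)} - X = \frac{2 + 1955}{-352 - 519} - \left(857 - 2810 i \sqrt{14}\right) = \frac{1}{-871} \cdot 1957 - \left(857 - 2810 i \sqrt{14}\right) = \left(- \frac{1}{871}\right) 1957 - \left(857 - 2810 i \sqrt{14}\right) = - \frac{1957}{871} - \left(857 - 2810 i \sqrt{14}\right) = - \frac{748404}{871} + 2810 i \sqrt{14}$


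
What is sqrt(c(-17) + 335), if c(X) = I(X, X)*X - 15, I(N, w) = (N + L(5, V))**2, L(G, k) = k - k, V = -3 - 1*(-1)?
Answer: I*sqrt(4593) ≈ 67.772*I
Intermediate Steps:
V = -2 (V = -3 + 1 = -2)
L(G, k) = 0
I(N, w) = N**2 (I(N, w) = (N + 0)**2 = N**2)
c(X) = -15 + X**3 (c(X) = X**2*X - 15 = X**3 - 15 = -15 + X**3)
sqrt(c(-17) + 335) = sqrt((-15 + (-17)**3) + 335) = sqrt((-15 - 4913) + 335) = sqrt(-4928 + 335) = sqrt(-4593) = I*sqrt(4593)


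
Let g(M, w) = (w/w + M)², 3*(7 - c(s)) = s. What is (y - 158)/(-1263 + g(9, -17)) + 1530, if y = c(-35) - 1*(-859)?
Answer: 5336011/3489 ≈ 1529.4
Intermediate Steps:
c(s) = 7 - s/3
g(M, w) = (1 + M)²
y = 2633/3 (y = (7 - ⅓*(-35)) - 1*(-859) = (7 + 35/3) + 859 = 56/3 + 859 = 2633/3 ≈ 877.67)
(y - 158)/(-1263 + g(9, -17)) + 1530 = (2633/3 - 158)/(-1263 + (1 + 9)²) + 1530 = 2159/(3*(-1263 + 10²)) + 1530 = 2159/(3*(-1263 + 100)) + 1530 = (2159/3)/(-1163) + 1530 = (2159/3)*(-1/1163) + 1530 = -2159/3489 + 1530 = 5336011/3489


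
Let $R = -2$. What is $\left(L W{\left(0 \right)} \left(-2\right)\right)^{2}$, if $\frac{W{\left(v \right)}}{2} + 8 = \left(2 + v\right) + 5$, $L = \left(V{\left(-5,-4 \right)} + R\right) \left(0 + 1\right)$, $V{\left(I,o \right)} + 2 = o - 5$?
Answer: $2704$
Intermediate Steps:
$V{\left(I,o \right)} = -7 + o$ ($V{\left(I,o \right)} = -2 + \left(o - 5\right) = -2 + \left(-5 + o\right) = -7 + o$)
$L = -13$ ($L = \left(\left(-7 - 4\right) - 2\right) \left(0 + 1\right) = \left(-11 - 2\right) 1 = \left(-13\right) 1 = -13$)
$W{\left(v \right)} = -2 + 2 v$ ($W{\left(v \right)} = -16 + 2 \left(\left(2 + v\right) + 5\right) = -16 + 2 \left(7 + v\right) = -16 + \left(14 + 2 v\right) = -2 + 2 v$)
$\left(L W{\left(0 \right)} \left(-2\right)\right)^{2} = \left(- 13 \left(-2 + 2 \cdot 0\right) \left(-2\right)\right)^{2} = \left(- 13 \left(-2 + 0\right) \left(-2\right)\right)^{2} = \left(\left(-13\right) \left(-2\right) \left(-2\right)\right)^{2} = \left(26 \left(-2\right)\right)^{2} = \left(-52\right)^{2} = 2704$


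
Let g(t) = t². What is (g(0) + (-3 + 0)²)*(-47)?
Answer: -423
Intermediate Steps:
(g(0) + (-3 + 0)²)*(-47) = (0² + (-3 + 0)²)*(-47) = (0 + (-3)²)*(-47) = (0 + 9)*(-47) = 9*(-47) = -423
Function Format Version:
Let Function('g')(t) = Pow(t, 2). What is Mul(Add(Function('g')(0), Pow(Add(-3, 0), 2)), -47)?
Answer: -423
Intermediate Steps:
Mul(Add(Function('g')(0), Pow(Add(-3, 0), 2)), -47) = Mul(Add(Pow(0, 2), Pow(Add(-3, 0), 2)), -47) = Mul(Add(0, Pow(-3, 2)), -47) = Mul(Add(0, 9), -47) = Mul(9, -47) = -423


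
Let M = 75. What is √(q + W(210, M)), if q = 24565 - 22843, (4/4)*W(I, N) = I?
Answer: 2*√483 ≈ 43.955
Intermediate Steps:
W(I, N) = I
q = 1722
√(q + W(210, M)) = √(1722 + 210) = √1932 = 2*√483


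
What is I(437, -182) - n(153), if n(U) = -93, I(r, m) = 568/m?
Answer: 8179/91 ≈ 89.879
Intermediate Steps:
I(437, -182) - n(153) = 568/(-182) - 1*(-93) = 568*(-1/182) + 93 = -284/91 + 93 = 8179/91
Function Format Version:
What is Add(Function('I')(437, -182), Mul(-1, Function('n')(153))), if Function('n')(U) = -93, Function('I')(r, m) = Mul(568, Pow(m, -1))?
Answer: Rational(8179, 91) ≈ 89.879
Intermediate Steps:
Add(Function('I')(437, -182), Mul(-1, Function('n')(153))) = Add(Mul(568, Pow(-182, -1)), Mul(-1, -93)) = Add(Mul(568, Rational(-1, 182)), 93) = Add(Rational(-284, 91), 93) = Rational(8179, 91)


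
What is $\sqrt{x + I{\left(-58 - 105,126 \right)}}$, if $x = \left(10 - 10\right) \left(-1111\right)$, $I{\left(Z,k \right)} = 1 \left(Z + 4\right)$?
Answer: $i \sqrt{159} \approx 12.61 i$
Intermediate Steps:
$I{\left(Z,k \right)} = 4 + Z$ ($I{\left(Z,k \right)} = 1 \left(4 + Z\right) = 4 + Z$)
$x = 0$ ($x = \left(10 - 10\right) \left(-1111\right) = 0 \left(-1111\right) = 0$)
$\sqrt{x + I{\left(-58 - 105,126 \right)}} = \sqrt{0 + \left(4 - 163\right)} = \sqrt{0 - 159} = \sqrt{-159} = i \sqrt{159}$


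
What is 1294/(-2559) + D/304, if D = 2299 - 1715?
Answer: 137635/97242 ≈ 1.4154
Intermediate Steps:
D = 584
1294/(-2559) + D/304 = 1294/(-2559) + 584/304 = 1294*(-1/2559) + 584*(1/304) = -1294/2559 + 73/38 = 137635/97242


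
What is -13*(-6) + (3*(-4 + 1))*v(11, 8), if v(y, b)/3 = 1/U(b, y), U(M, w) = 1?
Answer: 51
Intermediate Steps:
v(y, b) = 3 (v(y, b) = 3/1 = 3*1 = 3)
-13*(-6) + (3*(-4 + 1))*v(11, 8) = -13*(-6) + (3*(-4 + 1))*3 = 78 + (3*(-3))*3 = 78 - 9*3 = 78 - 27 = 51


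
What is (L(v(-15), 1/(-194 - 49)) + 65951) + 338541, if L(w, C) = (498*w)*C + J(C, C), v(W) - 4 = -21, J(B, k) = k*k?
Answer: 23886905347/59049 ≈ 4.0453e+5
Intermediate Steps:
J(B, k) = k²
v(W) = -17 (v(W) = 4 - 21 = -17)
L(w, C) = C² + 498*C*w (L(w, C) = (498*w)*C + C² = 498*C*w + C² = C² + 498*C*w)
(L(v(-15), 1/(-194 - 49)) + 65951) + 338541 = ((1/(-194 - 49) + 498*(-17))/(-194 - 49) + 65951) + 338541 = ((1/(-243) - 8466)/(-243) + 65951) + 338541 = (-(-1/243 - 8466)/243 + 65951) + 338541 = (-1/243*(-2057239/243) + 65951) + 338541 = (2057239/59049 + 65951) + 338541 = 3896397838/59049 + 338541 = 23886905347/59049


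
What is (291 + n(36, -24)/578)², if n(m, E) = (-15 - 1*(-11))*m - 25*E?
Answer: 7111042929/83521 ≈ 85141.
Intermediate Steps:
n(m, E) = -25*E - 4*m (n(m, E) = (-15 + 11)*m - 25*E = -4*m - 25*E = -25*E - 4*m)
(291 + n(36, -24)/578)² = (291 + (-25*(-24) - 4*36)/578)² = (291 + (600 - 144)*(1/578))² = (291 + 456*(1/578))² = (291 + 228/289)² = (84327/289)² = 7111042929/83521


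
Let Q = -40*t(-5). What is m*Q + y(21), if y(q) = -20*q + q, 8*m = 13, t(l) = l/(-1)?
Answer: -724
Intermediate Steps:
t(l) = -l (t(l) = l*(-1) = -l)
m = 13/8 (m = (⅛)*13 = 13/8 ≈ 1.6250)
y(q) = -19*q
Q = -200 (Q = -(-40)*(-5) = -40*5 = -200)
m*Q + y(21) = (13/8)*(-200) - 19*21 = -325 - 399 = -724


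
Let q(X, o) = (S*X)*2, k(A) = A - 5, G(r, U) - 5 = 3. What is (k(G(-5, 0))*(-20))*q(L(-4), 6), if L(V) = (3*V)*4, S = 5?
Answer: 28800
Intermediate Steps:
G(r, U) = 8 (G(r, U) = 5 + 3 = 8)
L(V) = 12*V
k(A) = -5 + A
q(X, o) = 10*X (q(X, o) = (5*X)*2 = 10*X)
(k(G(-5, 0))*(-20))*q(L(-4), 6) = ((-5 + 8)*(-20))*(10*(12*(-4))) = (3*(-20))*(10*(-48)) = -60*(-480) = 28800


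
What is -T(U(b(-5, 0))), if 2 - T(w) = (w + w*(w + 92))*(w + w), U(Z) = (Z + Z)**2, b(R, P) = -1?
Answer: 3102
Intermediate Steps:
U(Z) = 4*Z**2 (U(Z) = (2*Z)**2 = 4*Z**2)
T(w) = 2 - 2*w*(w + w*(92 + w)) (T(w) = 2 - (w + w*(w + 92))*(w + w) = 2 - (w + w*(92 + w))*2*w = 2 - 2*w*(w + w*(92 + w)))
-T(U(b(-5, 0))) = -(2 - 186*(4*(-1)**2)**2 - 2*(4*(-1)**2)**3) = -(2 - 186*(4*1)**2 - 2*(4*1)**3) = -(2 - 186*4**2 - 2*4**3) = -(2 - 186*16 - 2*64) = -(2 - 2976 - 128) = -1*(-3102) = 3102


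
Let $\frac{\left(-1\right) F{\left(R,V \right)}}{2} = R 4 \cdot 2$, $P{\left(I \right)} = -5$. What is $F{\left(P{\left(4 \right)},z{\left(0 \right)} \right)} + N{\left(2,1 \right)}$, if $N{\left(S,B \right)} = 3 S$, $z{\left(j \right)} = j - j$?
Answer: $86$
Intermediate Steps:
$z{\left(j \right)} = 0$
$F{\left(R,V \right)} = - 16 R$ ($F{\left(R,V \right)} = - 2 R 4 \cdot 2 = - 2 \cdot 4 R 2 = - 2 \cdot 8 R = - 16 R$)
$F{\left(P{\left(4 \right)},z{\left(0 \right)} \right)} + N{\left(2,1 \right)} = \left(-16\right) \left(-5\right) + 3 \cdot 2 = 80 + 6 = 86$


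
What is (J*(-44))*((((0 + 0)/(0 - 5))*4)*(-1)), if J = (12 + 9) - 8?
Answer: 0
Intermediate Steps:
J = 13 (J = 21 - 8 = 13)
(J*(-44))*((((0 + 0)/(0 - 5))*4)*(-1)) = (13*(-44))*((((0 + 0)/(0 - 5))*4)*(-1)) = -572*(0/(-5))*4*(-1) = -572*(0*(-1/5))*4*(-1) = -572*0*4*(-1) = -0*(-1) = -572*0 = 0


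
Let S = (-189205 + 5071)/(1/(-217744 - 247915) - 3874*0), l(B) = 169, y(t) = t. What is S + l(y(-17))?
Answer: 85743654475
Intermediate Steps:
S = 85743654306 (S = -184134/(1/(-465659) + 0) = -184134/(-1/465659 + 0) = -184134/(-1/465659) = -184134*(-465659) = 85743654306)
S + l(y(-17)) = 85743654306 + 169 = 85743654475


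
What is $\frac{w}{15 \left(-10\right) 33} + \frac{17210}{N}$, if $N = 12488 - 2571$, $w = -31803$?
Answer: $\frac{133526617}{16363050} \approx 8.1602$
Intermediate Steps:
$N = 9917$ ($N = 12488 - 2571 = 9917$)
$\frac{w}{15 \left(-10\right) 33} + \frac{17210}{N} = - \frac{31803}{15 \left(-10\right) 33} + \frac{17210}{9917} = - \frac{31803}{\left(-150\right) 33} + 17210 \cdot \frac{1}{9917} = - \frac{31803}{-4950} + \frac{17210}{9917} = \left(-31803\right) \left(- \frac{1}{4950}\right) + \frac{17210}{9917} = \frac{10601}{1650} + \frac{17210}{9917} = \frac{133526617}{16363050}$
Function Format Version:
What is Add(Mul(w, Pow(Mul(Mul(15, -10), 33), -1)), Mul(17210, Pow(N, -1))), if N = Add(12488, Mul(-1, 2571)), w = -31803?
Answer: Rational(133526617, 16363050) ≈ 8.1602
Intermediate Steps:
N = 9917 (N = Add(12488, -2571) = 9917)
Add(Mul(w, Pow(Mul(Mul(15, -10), 33), -1)), Mul(17210, Pow(N, -1))) = Add(Mul(-31803, Pow(Mul(Mul(15, -10), 33), -1)), Mul(17210, Pow(9917, -1))) = Add(Mul(-31803, Pow(Mul(-150, 33), -1)), Mul(17210, Rational(1, 9917))) = Add(Mul(-31803, Pow(-4950, -1)), Rational(17210, 9917)) = Add(Mul(-31803, Rational(-1, 4950)), Rational(17210, 9917)) = Add(Rational(10601, 1650), Rational(17210, 9917)) = Rational(133526617, 16363050)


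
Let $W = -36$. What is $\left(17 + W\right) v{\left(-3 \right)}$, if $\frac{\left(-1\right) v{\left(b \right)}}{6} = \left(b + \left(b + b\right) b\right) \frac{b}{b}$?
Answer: $1710$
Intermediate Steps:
$v{\left(b \right)} = - 12 b^{2} - 6 b$ ($v{\left(b \right)} = - 6 \left(b + \left(b + b\right) b\right) \frac{b}{b} = - 6 \left(b + 2 b b\right) 1 = - 6 \left(b + 2 b^{2}\right) 1 = - 6 \left(b + 2 b^{2}\right) = - 12 b^{2} - 6 b$)
$\left(17 + W\right) v{\left(-3 \right)} = \left(17 - 36\right) \left(\left(-6\right) \left(-3\right) \left(1 + 2 \left(-3\right)\right)\right) = - 19 \left(\left(-6\right) \left(-3\right) \left(1 - 6\right)\right) = - 19 \left(\left(-6\right) \left(-3\right) \left(-5\right)\right) = \left(-19\right) \left(-90\right) = 1710$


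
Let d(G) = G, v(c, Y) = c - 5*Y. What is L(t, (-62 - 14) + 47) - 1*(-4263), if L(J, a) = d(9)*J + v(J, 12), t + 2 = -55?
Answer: 3633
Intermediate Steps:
t = -57 (t = -2 - 55 = -57)
v(c, Y) = c - 5*Y
L(J, a) = -60 + 10*J (L(J, a) = 9*J + (J - 5*12) = 9*J + (J - 60) = 9*J + (-60 + J) = -60 + 10*J)
L(t, (-62 - 14) + 47) - 1*(-4263) = (-60 + 10*(-57)) - 1*(-4263) = (-60 - 570) + 4263 = -630 + 4263 = 3633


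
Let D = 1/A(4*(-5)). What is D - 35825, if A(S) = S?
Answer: -716501/20 ≈ -35825.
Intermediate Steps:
D = -1/20 (D = 1/(4*(-5)) = 1/(-20) = -1/20 ≈ -0.050000)
D - 35825 = -1/20 - 35825 = -716501/20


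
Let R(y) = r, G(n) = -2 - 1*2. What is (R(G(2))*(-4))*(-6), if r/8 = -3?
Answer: -576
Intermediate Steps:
G(n) = -4 (G(n) = -2 - 2 = -4)
r = -24 (r = 8*(-3) = -24)
R(y) = -24
(R(G(2))*(-4))*(-6) = -24*(-4)*(-6) = 96*(-6) = -576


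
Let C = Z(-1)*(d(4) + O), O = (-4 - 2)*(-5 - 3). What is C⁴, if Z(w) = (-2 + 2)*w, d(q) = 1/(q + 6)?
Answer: 0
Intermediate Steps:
d(q) = 1/(6 + q)
O = 48 (O = -6*(-8) = 48)
Z(w) = 0 (Z(w) = 0*w = 0)
C = 0 (C = 0*(1/(6 + 4) + 48) = 0*(1/10 + 48) = 0*(⅒ + 48) = 0*(481/10) = 0)
C⁴ = 0⁴ = 0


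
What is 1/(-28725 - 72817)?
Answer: -1/101542 ≈ -9.8481e-6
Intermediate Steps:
1/(-28725 - 72817) = 1/(-101542) = -1/101542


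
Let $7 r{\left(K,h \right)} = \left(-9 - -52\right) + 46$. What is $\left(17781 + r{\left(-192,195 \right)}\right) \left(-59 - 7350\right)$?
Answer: $- \frac{922835404}{7} \approx -1.3183 \cdot 10^{8}$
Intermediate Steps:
$r{\left(K,h \right)} = \frac{89}{7}$ ($r{\left(K,h \right)} = \frac{\left(-9 - -52\right) + 46}{7} = \frac{\left(-9 + 52\right) + 46}{7} = \frac{43 + 46}{7} = \frac{1}{7} \cdot 89 = \frac{89}{7}$)
$\left(17781 + r{\left(-192,195 \right)}\right) \left(-59 - 7350\right) = \left(17781 + \frac{89}{7}\right) \left(-59 - 7350\right) = \frac{124556}{7} \left(-7409\right) = - \frac{922835404}{7}$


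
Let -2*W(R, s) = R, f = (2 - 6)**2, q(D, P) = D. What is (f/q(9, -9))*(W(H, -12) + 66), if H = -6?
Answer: 368/3 ≈ 122.67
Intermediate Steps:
f = 16 (f = (-4)**2 = 16)
W(R, s) = -R/2
(f/q(9, -9))*(W(H, -12) + 66) = (16/9)*(-1/2*(-6) + 66) = (16*(1/9))*(3 + 66) = (16/9)*69 = 368/3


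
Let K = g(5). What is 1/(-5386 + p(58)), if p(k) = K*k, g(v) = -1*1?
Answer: -1/5444 ≈ -0.00018369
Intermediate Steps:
g(v) = -1
K = -1
p(k) = -k
1/(-5386 + p(58)) = 1/(-5386 - 1*58) = 1/(-5386 - 58) = 1/(-5444) = -1/5444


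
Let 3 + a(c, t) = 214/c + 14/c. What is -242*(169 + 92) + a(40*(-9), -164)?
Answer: -1894969/30 ≈ -63166.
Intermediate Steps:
a(c, t) = -3 + 228/c (a(c, t) = -3 + (214/c + 14/c) = -3 + 228/c)
-242*(169 + 92) + a(40*(-9), -164) = -242*(169 + 92) + (-3 + 228/((40*(-9)))) = -242*261 + (-3 + 228/(-360)) = -63162 + (-3 + 228*(-1/360)) = -63162 + (-3 - 19/30) = -63162 - 109/30 = -1894969/30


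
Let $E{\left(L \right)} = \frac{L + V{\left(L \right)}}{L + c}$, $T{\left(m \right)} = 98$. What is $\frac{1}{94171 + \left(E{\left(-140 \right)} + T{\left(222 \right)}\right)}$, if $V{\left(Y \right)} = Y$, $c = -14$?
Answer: $\frac{11}{1036979} \approx 1.0608 \cdot 10^{-5}$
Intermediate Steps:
$E{\left(L \right)} = \frac{2 L}{-14 + L}$ ($E{\left(L \right)} = \frac{L + L}{L - 14} = \frac{2 L}{-14 + L}$)
$\frac{1}{94171 + \left(E{\left(-140 \right)} + T{\left(222 \right)}\right)} = \frac{1}{94171 + \left(2 \left(-140\right) \frac{1}{-14 - 140} + 98\right)} = \frac{1}{94171 + \left(2 \left(-140\right) \frac{1}{-154} + 98\right)} = \frac{1}{94171 + \left(2 \left(-140\right) \left(- \frac{1}{154}\right) + 98\right)} = \frac{1}{94171 + \left(\frac{20}{11} + 98\right)} = \frac{1}{94171 + \frac{1098}{11}} = \frac{1}{\frac{1036979}{11}} = \frac{11}{1036979}$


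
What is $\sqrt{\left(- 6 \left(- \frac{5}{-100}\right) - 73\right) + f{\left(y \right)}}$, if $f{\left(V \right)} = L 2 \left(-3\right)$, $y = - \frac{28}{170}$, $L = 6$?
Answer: $\frac{i \sqrt{10930}}{10} \approx 10.455 i$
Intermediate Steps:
$y = - \frac{14}{85}$ ($y = \left(-28\right) \frac{1}{170} = - \frac{14}{85} \approx -0.16471$)
$f{\left(V \right)} = -36$ ($f{\left(V \right)} = 6 \cdot 2 \left(-3\right) = 12 \left(-3\right) = -36$)
$\sqrt{\left(- 6 \left(- \frac{5}{-100}\right) - 73\right) + f{\left(y \right)}} = \sqrt{\left(- 6 \left(- \frac{5}{-100}\right) - 73\right) - 36} = \sqrt{\left(- 6 \left(\left(-5\right) \left(- \frac{1}{100}\right)\right) - 73\right) - 36} = \sqrt{\left(\left(-6\right) \frac{1}{20} - 73\right) - 36} = \sqrt{\left(- \frac{3}{10} - 73\right) - 36} = \sqrt{- \frac{733}{10} - 36} = \sqrt{- \frac{1093}{10}} = \frac{i \sqrt{10930}}{10}$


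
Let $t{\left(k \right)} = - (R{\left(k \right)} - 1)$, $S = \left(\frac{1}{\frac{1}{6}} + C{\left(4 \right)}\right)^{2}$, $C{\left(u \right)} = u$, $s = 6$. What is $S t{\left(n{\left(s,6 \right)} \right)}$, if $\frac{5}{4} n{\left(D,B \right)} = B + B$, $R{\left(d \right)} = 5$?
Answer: $-400$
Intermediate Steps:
$n{\left(D,B \right)} = \frac{8 B}{5}$ ($n{\left(D,B \right)} = \frac{4 \left(B + B\right)}{5} = \frac{4 \cdot 2 B}{5} = \frac{8 B}{5}$)
$S = 100$ ($S = \left(\frac{1}{\frac{1}{6}} + 4\right)^{2} = \left(6 + 4\right)^{2} = 10^{2} = 100$)
$t{\left(k \right)} = -4$ ($t{\left(k \right)} = - (5 - 1) = \left(-1\right) 4 = -4$)
$S t{\left(n{\left(s,6 \right)} \right)} = 100 \left(-4\right) = -400$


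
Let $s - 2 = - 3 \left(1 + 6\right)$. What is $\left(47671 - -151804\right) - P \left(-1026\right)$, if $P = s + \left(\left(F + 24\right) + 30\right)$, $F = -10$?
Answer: $225125$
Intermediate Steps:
$s = -19$ ($s = 2 - 3 \left(1 + 6\right) = 2 - 21 = -19$)
$P = 25$ ($P = -19 + \left(\left(-10 + 24\right) + 30\right) = -19 + \left(14 + 30\right) = -19 + 44 = 25$)
$\left(47671 - -151804\right) - P \left(-1026\right) = \left(47671 - -151804\right) - 25 \left(-1026\right) = \left(47671 + 151804\right) - -25650 = 199475 + 25650 = 225125$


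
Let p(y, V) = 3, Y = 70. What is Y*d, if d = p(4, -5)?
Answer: 210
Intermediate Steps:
d = 3
Y*d = 70*3 = 210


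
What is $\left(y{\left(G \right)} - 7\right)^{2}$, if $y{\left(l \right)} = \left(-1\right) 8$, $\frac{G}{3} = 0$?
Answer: $225$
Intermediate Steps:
$G = 0$ ($G = 3 \cdot 0 = 0$)
$y{\left(l \right)} = -8$
$\left(y{\left(G \right)} - 7\right)^{2} = \left(-8 - 7\right)^{2} = \left(-15\right)^{2} = 225$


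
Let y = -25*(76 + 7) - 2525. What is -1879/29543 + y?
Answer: -135899679/29543 ≈ -4600.1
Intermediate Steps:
y = -4600 (y = -25*83 - 2525 = -2075 - 2525 = -4600)
-1879/29543 + y = -1879/29543 - 4600 = -135899679/29543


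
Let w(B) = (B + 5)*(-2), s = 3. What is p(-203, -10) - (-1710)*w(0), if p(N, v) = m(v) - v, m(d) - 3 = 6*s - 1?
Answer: -17070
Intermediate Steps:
m(d) = 20 (m(d) = 3 + (6*3 - 1) = 3 + (18 - 1) = 3 + 17 = 20)
p(N, v) = 20 - v
w(B) = -10 - 2*B (w(B) = (5 + B)*(-2) = -10 - 2*B)
p(-203, -10) - (-1710)*w(0) = (20 - 1*(-10)) - (-1710)*(-10 - 2*0) = (20 + 10) - (-1710)*(-10 + 0) = 30 - (-1710)*(-10) = 30 - 1*17100 = 30 - 17100 = -17070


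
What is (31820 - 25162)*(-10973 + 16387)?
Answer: 36046412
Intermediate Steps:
(31820 - 25162)*(-10973 + 16387) = 6658*5414 = 36046412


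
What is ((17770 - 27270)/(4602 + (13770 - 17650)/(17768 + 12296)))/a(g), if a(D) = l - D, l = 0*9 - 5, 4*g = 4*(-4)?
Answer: 35701000/17293831 ≈ 2.0644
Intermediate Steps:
g = -4 (g = (4*(-4))/4 = (¼)*(-16) = -4)
l = -5 (l = 0 - 5 = -5)
a(D) = -5 - D
((17770 - 27270)/(4602 + (13770 - 17650)/(17768 + 12296)))/a(g) = ((17770 - 27270)/(4602 + (13770 - 17650)/(17768 + 12296)))/(-5 - 1*(-4)) = (-9500/(4602 - 3880/30064))/(-5 + 4) = -9500/(4602 - 3880*1/30064)/(-1) = -9500/(4602 - 485/3758)*(-1) = -9500/17293831/3758*(-1) = -9500*3758/17293831*(-1) = -35701000/17293831*(-1) = 35701000/17293831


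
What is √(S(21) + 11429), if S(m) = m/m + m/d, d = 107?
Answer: √130864317/107 ≈ 106.91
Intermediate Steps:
S(m) = 1 + m/107 (S(m) = m/m + m/107 = 1 + m*(1/107) = 1 + m/107)
√(S(21) + 11429) = √((1 + (1/107)*21) + 11429) = √((1 + 21/107) + 11429) = √(128/107 + 11429) = √(1223031/107) = √130864317/107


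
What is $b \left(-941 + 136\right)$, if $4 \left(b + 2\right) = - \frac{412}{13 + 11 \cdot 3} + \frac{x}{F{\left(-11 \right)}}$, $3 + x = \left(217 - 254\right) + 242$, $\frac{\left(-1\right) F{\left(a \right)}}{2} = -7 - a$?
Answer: $\frac{135905}{16} \approx 8494.1$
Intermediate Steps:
$F{\left(a \right)} = 14 + 2 a$ ($F{\left(a \right)} = - 2 \left(-7 - a\right) = 14 + 2 a$)
$x = 202$ ($x = -3 + \left(\left(217 - 254\right) + 242\right) = -3 + \left(-37 + 242\right) = -3 + 205 = 202$)
$b = - \frac{3883}{368}$ ($b = -2 + \frac{- \frac{412}{13 + 11 \cdot 3} + \frac{202}{14 + 2 \left(-11\right)}}{4} = -2 + \frac{- \frac{412}{13 + 33} + \frac{202}{14 - 22}}{4} = -2 + \frac{- \frac{412}{46} + \frac{202}{-8}}{4} = -2 + \frac{\left(-412\right) \frac{1}{46} + 202 \left(- \frac{1}{8}\right)}{4} = -2 + \frac{- \frac{206}{23} - \frac{101}{4}}{4} = -2 + \frac{1}{4} \left(- \frac{3147}{92}\right) = -2 - \frac{3147}{368} = - \frac{3883}{368} \approx -10.552$)
$b \left(-941 + 136\right) = - \frac{3883 \left(-941 + 136\right)}{368} = \left(- \frac{3883}{368}\right) \left(-805\right) = \frac{135905}{16}$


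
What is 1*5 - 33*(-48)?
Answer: 1589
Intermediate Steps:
1*5 - 33*(-48) = 5 + 1584 = 1589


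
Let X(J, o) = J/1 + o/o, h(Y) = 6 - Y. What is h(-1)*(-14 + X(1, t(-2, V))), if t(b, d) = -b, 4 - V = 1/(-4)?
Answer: -84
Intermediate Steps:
V = 17/4 (V = 4 - 1/(-4) = 4 - 1*(-1/4) = 4 + 1/4 = 17/4 ≈ 4.2500)
X(J, o) = 1 + J (X(J, o) = J*1 + 1 = J + 1 = 1 + J)
h(-1)*(-14 + X(1, t(-2, V))) = (6 - 1*(-1))*(-14 + (1 + 1)) = (6 + 1)*(-14 + 2) = 7*(-12) = -84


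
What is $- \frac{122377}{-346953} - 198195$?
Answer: $- \frac{68764227458}{346953} \approx -1.9819 \cdot 10^{5}$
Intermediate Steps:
$- \frac{122377}{-346953} - 198195 = \left(-122377\right) \left(- \frac{1}{346953}\right) - 198195 = \frac{122377}{346953} - 198195 = - \frac{68764227458}{346953}$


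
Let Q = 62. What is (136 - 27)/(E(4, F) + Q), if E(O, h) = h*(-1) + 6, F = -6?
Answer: 109/74 ≈ 1.4730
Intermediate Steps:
E(O, h) = 6 - h (E(O, h) = -h + 6 = 6 - h)
(136 - 27)/(E(4, F) + Q) = (136 - 27)/((6 - 1*(-6)) + 62) = 109/((6 + 6) + 62) = 109/(12 + 62) = 109/74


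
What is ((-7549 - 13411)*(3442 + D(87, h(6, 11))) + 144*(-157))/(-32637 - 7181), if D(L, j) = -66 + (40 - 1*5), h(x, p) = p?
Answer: 35758584/19909 ≈ 1796.1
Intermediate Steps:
D(L, j) = -31 (D(L, j) = -66 + (40 - 5) = -66 + 35 = -31)
((-7549 - 13411)*(3442 + D(87, h(6, 11))) + 144*(-157))/(-32637 - 7181) = ((-7549 - 13411)*(3442 - 31) + 144*(-157))/(-32637 - 7181) = (-20960*3411 - 22608)/(-39818) = (-71494560 - 22608)*(-1/39818) = -71517168*(-1/39818) = 35758584/19909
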